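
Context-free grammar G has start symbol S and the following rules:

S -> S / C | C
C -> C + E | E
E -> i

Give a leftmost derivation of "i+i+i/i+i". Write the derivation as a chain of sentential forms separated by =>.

S=>S/C=>C/C=>C+E/C=>C+E+E/C=>E+E+E/C=>i+E+E/C=>i+i+E/C=>i+i+i/C=>i+i+i/C+E=>i+i+i/E+E=>i+i+i/i+E=>i+i+i/i+i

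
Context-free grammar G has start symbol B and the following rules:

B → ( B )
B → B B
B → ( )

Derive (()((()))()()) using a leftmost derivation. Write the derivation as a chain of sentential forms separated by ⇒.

B ⇒ (B) ⇒ (BB) ⇒ (BBB) ⇒ (BBBB) ⇒ (()BBB) ⇒ (()(B)BB) ⇒ (()((B))BB) ⇒ (()((()))BB) ⇒ (()((()))()B) ⇒ (()((()))()())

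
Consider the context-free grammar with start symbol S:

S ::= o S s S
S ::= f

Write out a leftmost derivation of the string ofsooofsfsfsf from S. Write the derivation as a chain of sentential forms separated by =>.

S => oSsS   [S ::= o S s S]
oSsS => ofsS   [S ::= f]
ofsS => ofsoSsS   [S ::= o S s S]
ofsoSsS => ofsooSsSsS   [S ::= o S s S]
ofsooSsSsS => ofsoooSsSsSsS   [S ::= o S s S]
ofsoooSsSsSsS => ofsooofsSsSsS   [S ::= f]
ofsooofsSsSsS => ofsooofsfsSsS   [S ::= f]
ofsooofsfsSsS => ofsooofsfsfsS   [S ::= f]
ofsooofsfsfsS => ofsooofsfsfsf   [S ::= f]

S => oSsS => ofsS => ofsoSsS => ofsooSsSsS => ofsoooSsSsSsS => ofsooofsSsSsS => ofsooofsfsSsS => ofsooofsfsfsS => ofsooofsfsfsf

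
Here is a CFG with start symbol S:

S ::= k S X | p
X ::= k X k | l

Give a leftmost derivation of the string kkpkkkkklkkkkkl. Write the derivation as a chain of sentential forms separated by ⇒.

S⇒kSX⇒kkSXX⇒kkpXX⇒kkpkXkX⇒kkpkkXkkX⇒kkpkkkXkkkX⇒kkpkkkkXkkkkX⇒kkpkkkkkXkkkkkX⇒kkpkkkkklkkkkkX⇒kkpkkkkklkkkkkl

S ⇒ kSX   [S ::= k S X]
kSX ⇒ kkSXX   [S ::= k S X]
kkSXX ⇒ kkpXX   [S ::= p]
kkpXX ⇒ kkpkXkX   [X ::= k X k]
kkpkXkX ⇒ kkpkkXkkX   [X ::= k X k]
kkpkkXkkX ⇒ kkpkkkXkkkX   [X ::= k X k]
kkpkkkXkkkX ⇒ kkpkkkkXkkkkX   [X ::= k X k]
kkpkkkkXkkkkX ⇒ kkpkkkkkXkkkkkX   [X ::= k X k]
kkpkkkkkXkkkkkX ⇒ kkpkkkkklkkkkkX   [X ::= l]
kkpkkkkklkkkkkX ⇒ kkpkkkkklkkkkkl   [X ::= l]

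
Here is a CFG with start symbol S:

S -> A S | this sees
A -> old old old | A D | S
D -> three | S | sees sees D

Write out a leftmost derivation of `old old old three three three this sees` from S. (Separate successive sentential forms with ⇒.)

S ⇒ A S ⇒ A D S ⇒ A D D S ⇒ A D D D S ⇒ old old old D D D S ⇒ old old old three D D S ⇒ old old old three three D S ⇒ old old old three three three S ⇒ old old old three three three this sees

S ⇒ A S   [S -> A S]
A S ⇒ A D S   [A -> A D]
A D S ⇒ A D D S   [A -> A D]
A D D S ⇒ A D D D S   [A -> A D]
A D D D S ⇒ old old old D D D S   [A -> old old old]
old old old D D D S ⇒ old old old three D D S   [D -> three]
old old old three D D S ⇒ old old old three three D S   [D -> three]
old old old three three D S ⇒ old old old three three three S   [D -> three]
old old old three three three S ⇒ old old old three three three this sees   [S -> this sees]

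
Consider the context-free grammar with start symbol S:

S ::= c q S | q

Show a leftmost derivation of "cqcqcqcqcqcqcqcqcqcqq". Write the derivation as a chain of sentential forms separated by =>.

S => cqS => cqcqS => cqcqcqS => cqcqcqcqS => cqcqcqcqcqS => cqcqcqcqcqcqS => cqcqcqcqcqcqcqS => cqcqcqcqcqcqcqcqS => cqcqcqcqcqcqcqcqcqS => cqcqcqcqcqcqcqcqcqcqS => cqcqcqcqcqcqcqcqcqcqq

S => cqS   [S ::= c q S]
cqS => cqcqS   [S ::= c q S]
cqcqS => cqcqcqS   [S ::= c q S]
cqcqcqS => cqcqcqcqS   [S ::= c q S]
cqcqcqcqS => cqcqcqcqcqS   [S ::= c q S]
cqcqcqcqcqS => cqcqcqcqcqcqS   [S ::= c q S]
cqcqcqcqcqcqS => cqcqcqcqcqcqcqS   [S ::= c q S]
cqcqcqcqcqcqcqS => cqcqcqcqcqcqcqcqS   [S ::= c q S]
cqcqcqcqcqcqcqcqS => cqcqcqcqcqcqcqcqcqS   [S ::= c q S]
cqcqcqcqcqcqcqcqcqS => cqcqcqcqcqcqcqcqcqcqS   [S ::= c q S]
cqcqcqcqcqcqcqcqcqcqS => cqcqcqcqcqcqcqcqcqcqq   [S ::= q]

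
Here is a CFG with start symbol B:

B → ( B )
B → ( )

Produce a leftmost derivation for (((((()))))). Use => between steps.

B=>(B)=>((B))=>(((B)))=>((((B))))=>(((((B)))))=>(((((())))))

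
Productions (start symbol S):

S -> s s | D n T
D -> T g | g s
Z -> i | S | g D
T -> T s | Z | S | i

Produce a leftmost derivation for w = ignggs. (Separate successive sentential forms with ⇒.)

S ⇒ DnT ⇒ TgnT ⇒ ignT ⇒ ignZ ⇒ igngD ⇒ ignggs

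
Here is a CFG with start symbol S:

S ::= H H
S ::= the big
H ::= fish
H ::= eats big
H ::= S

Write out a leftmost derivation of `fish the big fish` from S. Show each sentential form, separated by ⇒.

S ⇒ H H   [S ::= H H]
H H ⇒ fish H   [H ::= fish]
fish H ⇒ fish S   [H ::= S]
fish S ⇒ fish H H   [S ::= H H]
fish H H ⇒ fish S H   [H ::= S]
fish S H ⇒ fish the big H   [S ::= the big]
fish the big H ⇒ fish the big fish   [H ::= fish]

S ⇒ H H ⇒ fish H ⇒ fish S ⇒ fish H H ⇒ fish S H ⇒ fish the big H ⇒ fish the big fish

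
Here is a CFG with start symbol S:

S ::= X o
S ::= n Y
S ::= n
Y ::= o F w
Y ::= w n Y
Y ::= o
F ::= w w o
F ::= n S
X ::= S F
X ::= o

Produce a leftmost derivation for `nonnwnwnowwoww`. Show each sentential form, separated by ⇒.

S ⇒ nY ⇒ noFw ⇒ nonSw ⇒ nonnYw ⇒ nonnwnYw ⇒ nonnwnwnYw ⇒ nonnwnwnoFww ⇒ nonnwnwnowwoww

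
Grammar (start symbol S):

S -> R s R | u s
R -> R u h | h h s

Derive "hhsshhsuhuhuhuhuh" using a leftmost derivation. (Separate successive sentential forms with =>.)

S => RsR => hhssR => hhssRuh => hhssRuhuh => hhssRuhuhuh => hhssRuhuhuhuh => hhssRuhuhuhuhuh => hhsshhsuhuhuhuhuh

S => RsR   [S -> R s R]
RsR => hhssR   [R -> h h s]
hhssR => hhssRuh   [R -> R u h]
hhssRuh => hhssRuhuh   [R -> R u h]
hhssRuhuh => hhssRuhuhuh   [R -> R u h]
hhssRuhuhuh => hhssRuhuhuhuh   [R -> R u h]
hhssRuhuhuhuh => hhssRuhuhuhuhuh   [R -> R u h]
hhssRuhuhuhuhuh => hhsshhsuhuhuhuhuh   [R -> h h s]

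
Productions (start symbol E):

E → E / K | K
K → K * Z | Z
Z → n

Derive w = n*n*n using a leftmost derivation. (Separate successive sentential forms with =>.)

E => K   [E → K]
K => K*Z   [K → K * Z]
K*Z => K*Z*Z   [K → K * Z]
K*Z*Z => Z*Z*Z   [K → Z]
Z*Z*Z => n*Z*Z   [Z → n]
n*Z*Z => n*n*Z   [Z → n]
n*n*Z => n*n*n   [Z → n]

E=>K=>K*Z=>K*Z*Z=>Z*Z*Z=>n*Z*Z=>n*n*Z=>n*n*n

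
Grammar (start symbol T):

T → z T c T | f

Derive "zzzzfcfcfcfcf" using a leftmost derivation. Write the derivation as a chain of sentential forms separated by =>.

T=>zTcT=>zzTcTcT=>zzzTcTcTcT=>zzzzTcTcTcTcT=>zzzzfcTcTcTcT=>zzzzfcfcTcTcT=>zzzzfcfcfcTcT=>zzzzfcfcfcfcT=>zzzzfcfcfcfcf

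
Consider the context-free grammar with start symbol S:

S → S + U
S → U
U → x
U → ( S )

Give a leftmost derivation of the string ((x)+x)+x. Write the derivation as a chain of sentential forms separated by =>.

S => S+U => U+U => (S)+U => (S+U)+U => (U+U)+U => ((S)+U)+U => ((U)+U)+U => ((x)+U)+U => ((x)+x)+U => ((x)+x)+x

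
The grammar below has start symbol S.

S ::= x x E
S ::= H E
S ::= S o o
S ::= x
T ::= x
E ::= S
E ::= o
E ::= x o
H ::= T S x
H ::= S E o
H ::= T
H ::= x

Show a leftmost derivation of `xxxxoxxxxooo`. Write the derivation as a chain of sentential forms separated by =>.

S => HE   [S ::= H E]
HE => TSxE   [H ::= T S x]
TSxE => xSxE   [T ::= x]
xSxE => xxxExE   [S ::= x x E]
xxxExE => xxxxoxE   [E ::= x o]
xxxxoxE => xxxxoxS   [E ::= S]
xxxxoxS => xxxxoxSoo   [S ::= S o o]
xxxxoxSoo => xxxxoxxxEoo   [S ::= x x E]
xxxxoxxxEoo => xxxxoxxxxooo   [E ::= x o]

S=>HE=>TSxE=>xSxE=>xxxExE=>xxxxoxE=>xxxxoxS=>xxxxoxSoo=>xxxxoxxxEoo=>xxxxoxxxxooo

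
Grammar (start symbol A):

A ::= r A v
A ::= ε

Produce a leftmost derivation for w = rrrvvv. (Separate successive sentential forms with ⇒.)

A ⇒ rAv   [A ::= r A v]
rAv ⇒ rrAvv   [A ::= r A v]
rrAvv ⇒ rrrAvvv   [A ::= r A v]
rrrAvvv ⇒ rrrvvv   [A ::= ε]

A ⇒ rAv ⇒ rrAvv ⇒ rrrAvvv ⇒ rrrvvv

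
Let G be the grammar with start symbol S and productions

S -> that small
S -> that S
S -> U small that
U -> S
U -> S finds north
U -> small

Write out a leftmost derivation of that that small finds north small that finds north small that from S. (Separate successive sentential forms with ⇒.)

S ⇒ U small that ⇒ S finds north small that ⇒ U small that finds north small that ⇒ S finds north small that finds north small that ⇒ that S finds north small that finds north small that ⇒ that that small finds north small that finds north small that

S ⇒ U small that   [S -> U small that]
U small that ⇒ S finds north small that   [U -> S finds north]
S finds north small that ⇒ U small that finds north small that   [S -> U small that]
U small that finds north small that ⇒ S finds north small that finds north small that   [U -> S finds north]
S finds north small that finds north small that ⇒ that S finds north small that finds north small that   [S -> that S]
that S finds north small that finds north small that ⇒ that that small finds north small that finds north small that   [S -> that small]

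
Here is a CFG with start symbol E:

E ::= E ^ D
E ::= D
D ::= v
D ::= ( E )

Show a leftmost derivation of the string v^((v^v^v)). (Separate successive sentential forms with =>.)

E => E^D   [E ::= E ^ D]
E^D => D^D   [E ::= D]
D^D => v^D   [D ::= v]
v^D => v^(E)   [D ::= ( E )]
v^(E) => v^(D)   [E ::= D]
v^(D) => v^((E))   [D ::= ( E )]
v^((E)) => v^((E^D))   [E ::= E ^ D]
v^((E^D)) => v^((E^D^D))   [E ::= E ^ D]
v^((E^D^D)) => v^((D^D^D))   [E ::= D]
v^((D^D^D)) => v^((v^D^D))   [D ::= v]
v^((v^D^D)) => v^((v^v^D))   [D ::= v]
v^((v^v^D)) => v^((v^v^v))   [D ::= v]

E => E^D => D^D => v^D => v^(E) => v^(D) => v^((E)) => v^((E^D)) => v^((E^D^D)) => v^((D^D^D)) => v^((v^D^D)) => v^((v^v^D)) => v^((v^v^v))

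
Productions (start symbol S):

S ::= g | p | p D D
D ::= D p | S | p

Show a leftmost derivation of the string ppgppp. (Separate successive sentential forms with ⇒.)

S⇒pDD⇒pSD⇒ppDDD⇒ppSDD⇒ppgDD⇒ppgpD⇒ppgpDp⇒ppgppp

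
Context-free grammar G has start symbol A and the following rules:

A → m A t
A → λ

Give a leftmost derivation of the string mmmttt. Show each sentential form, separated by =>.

A => mAt   [A → m A t]
mAt => mmAtt   [A → m A t]
mmAtt => mmmAttt   [A → m A t]
mmmAttt => mmmttt   [A → λ]

A => mAt => mmAtt => mmmAttt => mmmttt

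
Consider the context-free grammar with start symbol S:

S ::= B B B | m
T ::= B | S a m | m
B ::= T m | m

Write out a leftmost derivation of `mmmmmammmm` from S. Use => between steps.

S => BBB   [S ::= B B B]
BBB => TmBB   [B ::= T m]
TmBB => BmBB   [T ::= B]
BmBB => mmBB   [B ::= m]
mmBB => mmTmB   [B ::= T m]
mmTmB => mmSammB   [T ::= S a m]
mmSammB => mmBBBammB   [S ::= B B B]
mmBBBammB => mmmBBammB   [B ::= m]
mmmBBammB => mmmmBammB   [B ::= m]
mmmmBammB => mmmmmammB   [B ::= m]
mmmmmammB => mmmmmammTm   [B ::= T m]
mmmmmammTm => mmmmmammmm   [T ::= m]

S=>BBB=>TmBB=>BmBB=>mmBB=>mmTmB=>mmSammB=>mmBBBammB=>mmmBBammB=>mmmmBammB=>mmmmmammB=>mmmmmammTm=>mmmmmammmm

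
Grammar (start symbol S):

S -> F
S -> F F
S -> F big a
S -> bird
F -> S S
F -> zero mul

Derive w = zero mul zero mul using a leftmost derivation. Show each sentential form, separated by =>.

S => F F => zero mul F => zero mul zero mul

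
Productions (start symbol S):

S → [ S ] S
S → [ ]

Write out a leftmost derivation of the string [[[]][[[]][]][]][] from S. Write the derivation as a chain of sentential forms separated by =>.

S=>[S]S=>[[S]S]S=>[[[]]S]S=>[[[]][S]S]S=>[[[]][[S]S]S]S=>[[[]][[[]]S]S]S=>[[[]][[[]][]]S]S=>[[[]][[[]][]][]]S=>[[[]][[[]][]][]][]

S => [S]S   [S → [ S ] S]
[S]S => [[S]S]S   [S → [ S ] S]
[[S]S]S => [[[]]S]S   [S → [ ]]
[[[]]S]S => [[[]][S]S]S   [S → [ S ] S]
[[[]][S]S]S => [[[]][[S]S]S]S   [S → [ S ] S]
[[[]][[S]S]S]S => [[[]][[[]]S]S]S   [S → [ ]]
[[[]][[[]]S]S]S => [[[]][[[]][]]S]S   [S → [ ]]
[[[]][[[]][]]S]S => [[[]][[[]][]][]]S   [S → [ ]]
[[[]][[[]][]][]]S => [[[]][[[]][]][]][]   [S → [ ]]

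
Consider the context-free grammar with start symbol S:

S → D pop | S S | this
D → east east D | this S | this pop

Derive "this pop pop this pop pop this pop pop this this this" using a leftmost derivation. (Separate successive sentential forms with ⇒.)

S ⇒ S S ⇒ S S S ⇒ S S S S ⇒ D pop S S S ⇒ this pop pop S S S ⇒ this pop pop S S S S ⇒ this pop pop S S S S S ⇒ this pop pop D pop S S S S ⇒ this pop pop this pop pop S S S S ⇒ this pop pop this pop pop D pop S S S ⇒ this pop pop this pop pop this pop pop S S S ⇒ this pop pop this pop pop this pop pop this S S ⇒ this pop pop this pop pop this pop pop this this S ⇒ this pop pop this pop pop this pop pop this this this

S ⇒ S S   [S → S S]
S S ⇒ S S S   [S → S S]
S S S ⇒ S S S S   [S → S S]
S S S S ⇒ D pop S S S   [S → D pop]
D pop S S S ⇒ this pop pop S S S   [D → this pop]
this pop pop S S S ⇒ this pop pop S S S S   [S → S S]
this pop pop S S S S ⇒ this pop pop S S S S S   [S → S S]
this pop pop S S S S S ⇒ this pop pop D pop S S S S   [S → D pop]
this pop pop D pop S S S S ⇒ this pop pop this pop pop S S S S   [D → this pop]
this pop pop this pop pop S S S S ⇒ this pop pop this pop pop D pop S S S   [S → D pop]
this pop pop this pop pop D pop S S S ⇒ this pop pop this pop pop this pop pop S S S   [D → this pop]
this pop pop this pop pop this pop pop S S S ⇒ this pop pop this pop pop this pop pop this S S   [S → this]
this pop pop this pop pop this pop pop this S S ⇒ this pop pop this pop pop this pop pop this this S   [S → this]
this pop pop this pop pop this pop pop this this S ⇒ this pop pop this pop pop this pop pop this this this   [S → this]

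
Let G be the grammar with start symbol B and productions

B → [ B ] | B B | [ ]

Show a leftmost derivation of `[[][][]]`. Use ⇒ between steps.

B ⇒ [B]   [B → [ B ]]
[B] ⇒ [BB]   [B → B B]
[BB] ⇒ [BBB]   [B → B B]
[BBB] ⇒ [[]BB]   [B → [ ]]
[[]BB] ⇒ [[][]B]   [B → [ ]]
[[][]B] ⇒ [[][][]]   [B → [ ]]

B ⇒ [B] ⇒ [BB] ⇒ [BBB] ⇒ [[]BB] ⇒ [[][]B] ⇒ [[][][]]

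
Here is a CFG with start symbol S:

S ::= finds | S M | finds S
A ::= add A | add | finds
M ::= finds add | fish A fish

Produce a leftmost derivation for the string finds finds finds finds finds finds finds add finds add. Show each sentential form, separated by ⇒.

S ⇒ S M   [S ::= S M]
S M ⇒ finds S M   [S ::= finds S]
finds S M ⇒ finds S M M   [S ::= S M]
finds S M M ⇒ finds finds S M M   [S ::= finds S]
finds finds S M M ⇒ finds finds finds S M M   [S ::= finds S]
finds finds finds S M M ⇒ finds finds finds finds S M M   [S ::= finds S]
finds finds finds finds S M M ⇒ finds finds finds finds finds S M M   [S ::= finds S]
finds finds finds finds finds S M M ⇒ finds finds finds finds finds finds M M   [S ::= finds]
finds finds finds finds finds finds M M ⇒ finds finds finds finds finds finds finds add M   [M ::= finds add]
finds finds finds finds finds finds finds add M ⇒ finds finds finds finds finds finds finds add finds add   [M ::= finds add]

S ⇒ S M ⇒ finds S M ⇒ finds S M M ⇒ finds finds S M M ⇒ finds finds finds S M M ⇒ finds finds finds finds S M M ⇒ finds finds finds finds finds S M M ⇒ finds finds finds finds finds finds M M ⇒ finds finds finds finds finds finds finds add M ⇒ finds finds finds finds finds finds finds add finds add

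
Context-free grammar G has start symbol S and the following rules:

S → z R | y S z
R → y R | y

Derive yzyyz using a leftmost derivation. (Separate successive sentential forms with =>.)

S => ySz => yzRz => yzyRz => yzyyz

S => ySz   [S → y S z]
ySz => yzRz   [S → z R]
yzRz => yzyRz   [R → y R]
yzyRz => yzyyz   [R → y]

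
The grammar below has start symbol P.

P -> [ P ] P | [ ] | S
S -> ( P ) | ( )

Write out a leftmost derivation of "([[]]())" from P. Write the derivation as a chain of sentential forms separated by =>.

P => S => (P) => ([P]P) => ([[]]P) => ([[]]S) => ([[]]())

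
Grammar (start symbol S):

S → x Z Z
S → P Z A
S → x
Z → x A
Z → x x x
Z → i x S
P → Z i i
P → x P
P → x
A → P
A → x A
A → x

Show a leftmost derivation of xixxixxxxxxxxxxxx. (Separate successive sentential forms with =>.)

S=>xZZ=>xixSZ=>xixPZAZ=>xixxZAZ=>xixxixSAZ=>xixxixxZZAZ=>xixxixxxxxZAZ=>xixxixxxxxxxxAZ=>xixxixxxxxxxxxZ=>xixxixxxxxxxxxxxx

S => xZZ   [S → x Z Z]
xZZ => xixSZ   [Z → i x S]
xixSZ => xixPZAZ   [S → P Z A]
xixPZAZ => xixxZAZ   [P → x]
xixxZAZ => xixxixSAZ   [Z → i x S]
xixxixSAZ => xixxixxZZAZ   [S → x Z Z]
xixxixxZZAZ => xixxixxxxxZAZ   [Z → x x x]
xixxixxxxxZAZ => xixxixxxxxxxxAZ   [Z → x x x]
xixxixxxxxxxxAZ => xixxixxxxxxxxxZ   [A → x]
xixxixxxxxxxxxZ => xixxixxxxxxxxxxxx   [Z → x x x]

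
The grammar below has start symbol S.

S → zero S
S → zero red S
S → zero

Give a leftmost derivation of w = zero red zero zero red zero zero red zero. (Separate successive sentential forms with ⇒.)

S ⇒ zero red S ⇒ zero red zero S ⇒ zero red zero zero red S ⇒ zero red zero zero red zero S ⇒ zero red zero zero red zero zero red S ⇒ zero red zero zero red zero zero red zero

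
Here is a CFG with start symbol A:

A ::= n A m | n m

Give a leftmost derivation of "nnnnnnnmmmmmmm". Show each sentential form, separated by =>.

A => nAm   [A ::= n A m]
nAm => nnAmm   [A ::= n A m]
nnAmm => nnnAmmm   [A ::= n A m]
nnnAmmm => nnnnAmmmm   [A ::= n A m]
nnnnAmmmm => nnnnnAmmmmm   [A ::= n A m]
nnnnnAmmmmm => nnnnnnAmmmmmm   [A ::= n A m]
nnnnnnAmmmmmm => nnnnnnnmmmmmmm   [A ::= n m]

A=>nAm=>nnAmm=>nnnAmmm=>nnnnAmmmm=>nnnnnAmmmmm=>nnnnnnAmmmmmm=>nnnnnnnmmmmmmm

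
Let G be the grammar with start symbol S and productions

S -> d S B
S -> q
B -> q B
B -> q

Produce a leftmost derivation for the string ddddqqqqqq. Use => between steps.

S => dSB   [S -> d S B]
dSB => ddSBB   [S -> d S B]
ddSBB => dddSBBB   [S -> d S B]
dddSBBB => ddddSBBBB   [S -> d S B]
ddddSBBBB => ddddqBBBB   [S -> q]
ddddqBBBB => ddddqqBBBB   [B -> q B]
ddddqqBBBB => ddddqqqBBB   [B -> q]
ddddqqqBBB => ddddqqqqBB   [B -> q]
ddddqqqqBB => ddddqqqqqB   [B -> q]
ddddqqqqqB => ddddqqqqqq   [B -> q]

S => dSB => ddSBB => dddSBBB => ddddSBBBB => ddddqBBBB => ddddqqBBBB => ddddqqqBBB => ddddqqqqBB => ddddqqqqqB => ddddqqqqqq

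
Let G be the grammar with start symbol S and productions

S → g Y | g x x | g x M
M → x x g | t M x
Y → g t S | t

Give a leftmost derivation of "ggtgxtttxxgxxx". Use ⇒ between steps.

S⇒gY⇒ggtS⇒ggtgxM⇒ggtgxtMx⇒ggtgxttMxx⇒ggtgxtttMxxx⇒ggtgxtttxxgxxx

S ⇒ gY   [S → g Y]
gY ⇒ ggtS   [Y → g t S]
ggtS ⇒ ggtgxM   [S → g x M]
ggtgxM ⇒ ggtgxtMx   [M → t M x]
ggtgxtMx ⇒ ggtgxttMxx   [M → t M x]
ggtgxttMxx ⇒ ggtgxtttMxxx   [M → t M x]
ggtgxtttMxxx ⇒ ggtgxtttxxgxxx   [M → x x g]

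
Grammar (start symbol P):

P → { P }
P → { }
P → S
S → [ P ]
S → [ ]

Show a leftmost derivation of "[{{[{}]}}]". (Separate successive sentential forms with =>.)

P => S => [P] => [{P}] => [{{P}}] => [{{S}}] => [{{[P]}}] => [{{[{}]}}]

P => S   [P → S]
S => [P]   [S → [ P ]]
[P] => [{P}]   [P → { P }]
[{P}] => [{{P}}]   [P → { P }]
[{{P}}] => [{{S}}]   [P → S]
[{{S}}] => [{{[P]}}]   [S → [ P ]]
[{{[P]}}] => [{{[{}]}}]   [P → { }]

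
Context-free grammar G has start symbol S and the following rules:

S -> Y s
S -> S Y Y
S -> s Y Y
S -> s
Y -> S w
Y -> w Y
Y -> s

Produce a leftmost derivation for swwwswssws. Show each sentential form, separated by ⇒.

S ⇒ sYY ⇒ swYY ⇒ swwYY ⇒ swwwYY ⇒ swwwSwY ⇒ swwwsYYwY ⇒ swwwswYYwY ⇒ swwwswsYwY ⇒ swwwswsswY ⇒ swwwswssws

S ⇒ sYY   [S -> s Y Y]
sYY ⇒ swYY   [Y -> w Y]
swYY ⇒ swwYY   [Y -> w Y]
swwYY ⇒ swwwYY   [Y -> w Y]
swwwYY ⇒ swwwSwY   [Y -> S w]
swwwSwY ⇒ swwwsYYwY   [S -> s Y Y]
swwwsYYwY ⇒ swwwswYYwY   [Y -> w Y]
swwwswYYwY ⇒ swwwswsYwY   [Y -> s]
swwwswsYwY ⇒ swwwswsswY   [Y -> s]
swwwswsswY ⇒ swwwswssws   [Y -> s]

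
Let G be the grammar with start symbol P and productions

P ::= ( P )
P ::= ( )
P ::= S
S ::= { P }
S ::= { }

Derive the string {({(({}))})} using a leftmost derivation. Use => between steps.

P => S => {P} => {(P)} => {(S)} => {({P})} => {({(P)})} => {({((P))})} => {({((S))})} => {({(({}))})}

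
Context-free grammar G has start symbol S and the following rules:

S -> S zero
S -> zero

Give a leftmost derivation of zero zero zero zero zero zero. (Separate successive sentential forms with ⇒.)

S ⇒ S zero ⇒ S zero zero ⇒ S zero zero zero ⇒ S zero zero zero zero ⇒ S zero zero zero zero zero ⇒ zero zero zero zero zero zero

S ⇒ S zero   [S -> S zero]
S zero ⇒ S zero zero   [S -> S zero]
S zero zero ⇒ S zero zero zero   [S -> S zero]
S zero zero zero ⇒ S zero zero zero zero   [S -> S zero]
S zero zero zero zero ⇒ S zero zero zero zero zero   [S -> S zero]
S zero zero zero zero zero ⇒ zero zero zero zero zero zero   [S -> zero]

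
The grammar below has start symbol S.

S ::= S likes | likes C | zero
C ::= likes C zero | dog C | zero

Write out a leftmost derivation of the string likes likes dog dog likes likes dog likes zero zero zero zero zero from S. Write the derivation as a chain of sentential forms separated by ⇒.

S ⇒ likes C ⇒ likes likes C zero ⇒ likes likes dog C zero ⇒ likes likes dog dog C zero ⇒ likes likes dog dog likes C zero zero ⇒ likes likes dog dog likes likes C zero zero zero ⇒ likes likes dog dog likes likes dog C zero zero zero ⇒ likes likes dog dog likes likes dog likes C zero zero zero zero ⇒ likes likes dog dog likes likes dog likes zero zero zero zero zero

S ⇒ likes C   [S ::= likes C]
likes C ⇒ likes likes C zero   [C ::= likes C zero]
likes likes C zero ⇒ likes likes dog C zero   [C ::= dog C]
likes likes dog C zero ⇒ likes likes dog dog C zero   [C ::= dog C]
likes likes dog dog C zero ⇒ likes likes dog dog likes C zero zero   [C ::= likes C zero]
likes likes dog dog likes C zero zero ⇒ likes likes dog dog likes likes C zero zero zero   [C ::= likes C zero]
likes likes dog dog likes likes C zero zero zero ⇒ likes likes dog dog likes likes dog C zero zero zero   [C ::= dog C]
likes likes dog dog likes likes dog C zero zero zero ⇒ likes likes dog dog likes likes dog likes C zero zero zero zero   [C ::= likes C zero]
likes likes dog dog likes likes dog likes C zero zero zero zero ⇒ likes likes dog dog likes likes dog likes zero zero zero zero zero   [C ::= zero]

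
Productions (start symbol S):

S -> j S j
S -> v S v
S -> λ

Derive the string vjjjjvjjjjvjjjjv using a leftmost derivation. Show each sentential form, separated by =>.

S=>vSv=>vjSjv=>vjjSjjv=>vjjjSjjjv=>vjjjjSjjjjv=>vjjjjvSvjjjjv=>vjjjjvjSjvjjjjv=>vjjjjvjjSjjvjjjjv=>vjjjjvjjjjvjjjjv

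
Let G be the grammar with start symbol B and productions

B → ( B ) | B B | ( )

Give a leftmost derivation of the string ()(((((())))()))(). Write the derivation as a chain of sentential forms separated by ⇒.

B⇒BB⇒()B⇒()BB⇒()(B)B⇒()((B))B⇒()((BB))B⇒()(((B)B))B⇒()((((B))B))B⇒()(((((B)))B))B⇒()(((((())))B))B⇒()(((((())))()))B⇒()(((((())))()))()

B ⇒ BB   [B → B B]
BB ⇒ ()B   [B → ( )]
()B ⇒ ()BB   [B → B B]
()BB ⇒ ()(B)B   [B → ( B )]
()(B)B ⇒ ()((B))B   [B → ( B )]
()((B))B ⇒ ()((BB))B   [B → B B]
()((BB))B ⇒ ()(((B)B))B   [B → ( B )]
()(((B)B))B ⇒ ()((((B))B))B   [B → ( B )]
()((((B))B))B ⇒ ()(((((B)))B))B   [B → ( B )]
()(((((B)))B))B ⇒ ()(((((())))B))B   [B → ( )]
()(((((())))B))B ⇒ ()(((((())))()))B   [B → ( )]
()(((((())))()))B ⇒ ()(((((())))()))()   [B → ( )]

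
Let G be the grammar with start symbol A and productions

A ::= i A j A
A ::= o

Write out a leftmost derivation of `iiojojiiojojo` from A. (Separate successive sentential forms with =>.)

A=>iAjA=>iiAjAjA=>iiojAjA=>iiojojA=>iiojojiAjA=>iiojojiiAjAjA=>iiojojiiojAjA=>iiojojiiojojA=>iiojojiiojojo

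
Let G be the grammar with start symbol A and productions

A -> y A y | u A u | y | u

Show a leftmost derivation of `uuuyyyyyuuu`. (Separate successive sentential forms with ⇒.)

A⇒uAu⇒uuAuu⇒uuuAuuu⇒uuuyAyuuu⇒uuuyyAyyuuu⇒uuuyyyyyuuu

A ⇒ uAu   [A -> u A u]
uAu ⇒ uuAuu   [A -> u A u]
uuAuu ⇒ uuuAuuu   [A -> u A u]
uuuAuuu ⇒ uuuyAyuuu   [A -> y A y]
uuuyAyuuu ⇒ uuuyyAyyuuu   [A -> y A y]
uuuyyAyyuuu ⇒ uuuyyyyyuuu   [A -> y]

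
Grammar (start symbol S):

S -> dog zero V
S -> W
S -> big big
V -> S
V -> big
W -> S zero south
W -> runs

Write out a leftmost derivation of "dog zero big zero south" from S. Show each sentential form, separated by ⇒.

S ⇒ W   [S -> W]
W ⇒ S zero south   [W -> S zero south]
S zero south ⇒ dog zero V zero south   [S -> dog zero V]
dog zero V zero south ⇒ dog zero big zero south   [V -> big]

S ⇒ W ⇒ S zero south ⇒ dog zero V zero south ⇒ dog zero big zero south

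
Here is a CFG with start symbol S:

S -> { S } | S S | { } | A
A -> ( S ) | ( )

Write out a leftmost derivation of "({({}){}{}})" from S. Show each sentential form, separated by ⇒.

S ⇒ A ⇒ (S) ⇒ ({S}) ⇒ ({SS}) ⇒ ({SSS}) ⇒ ({ASS}) ⇒ ({(S)SS}) ⇒ ({({})SS}) ⇒ ({({}){}S}) ⇒ ({({}){}{}})

S ⇒ A   [S -> A]
A ⇒ (S)   [A -> ( S )]
(S) ⇒ ({S})   [S -> { S }]
({S}) ⇒ ({SS})   [S -> S S]
({SS}) ⇒ ({SSS})   [S -> S S]
({SSS}) ⇒ ({ASS})   [S -> A]
({ASS}) ⇒ ({(S)SS})   [A -> ( S )]
({(S)SS}) ⇒ ({({})SS})   [S -> { }]
({({})SS}) ⇒ ({({}){}S})   [S -> { }]
({({}){}S}) ⇒ ({({}){}{}})   [S -> { }]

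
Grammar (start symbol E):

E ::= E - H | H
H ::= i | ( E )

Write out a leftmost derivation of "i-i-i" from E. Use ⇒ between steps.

E⇒E-H⇒E-H-H⇒H-H-H⇒i-H-H⇒i-i-H⇒i-i-i

E ⇒ E-H   [E ::= E - H]
E-H ⇒ E-H-H   [E ::= E - H]
E-H-H ⇒ H-H-H   [E ::= H]
H-H-H ⇒ i-H-H   [H ::= i]
i-H-H ⇒ i-i-H   [H ::= i]
i-i-H ⇒ i-i-i   [H ::= i]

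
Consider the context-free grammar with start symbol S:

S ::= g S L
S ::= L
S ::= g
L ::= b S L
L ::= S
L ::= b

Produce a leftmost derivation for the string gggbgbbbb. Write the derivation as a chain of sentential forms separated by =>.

S => gSL => ggSLL => gggSLLL => gggLLLL => gggbSLLLL => gggbgLLLL => gggbgbLLL => gggbgbbLL => gggbgbbbL => gggbgbbbb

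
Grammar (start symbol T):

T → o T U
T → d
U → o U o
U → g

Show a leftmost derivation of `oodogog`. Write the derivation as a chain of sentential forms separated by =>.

T => oTU   [T → o T U]
oTU => ooTUU   [T → o T U]
ooTUU => oodUU   [T → d]
oodUU => oodoUoU   [U → o U o]
oodoUoU => oodogoU   [U → g]
oodogoU => oodogog   [U → g]

T=>oTU=>ooTUU=>oodUU=>oodoUoU=>oodogoU=>oodogog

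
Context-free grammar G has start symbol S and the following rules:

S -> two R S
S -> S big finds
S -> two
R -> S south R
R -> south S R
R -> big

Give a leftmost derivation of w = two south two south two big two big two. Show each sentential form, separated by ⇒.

S ⇒ two R S ⇒ two south S R S ⇒ two south two R S R S ⇒ two south two south S R S R S ⇒ two south two south two R S R S ⇒ two south two south two big S R S ⇒ two south two south two big two R S ⇒ two south two south two big two big S ⇒ two south two south two big two big two

S ⇒ two R S   [S -> two R S]
two R S ⇒ two south S R S   [R -> south S R]
two south S R S ⇒ two south two R S R S   [S -> two R S]
two south two R S R S ⇒ two south two south S R S R S   [R -> south S R]
two south two south S R S R S ⇒ two south two south two R S R S   [S -> two]
two south two south two R S R S ⇒ two south two south two big S R S   [R -> big]
two south two south two big S R S ⇒ two south two south two big two R S   [S -> two]
two south two south two big two R S ⇒ two south two south two big two big S   [R -> big]
two south two south two big two big S ⇒ two south two south two big two big two   [S -> two]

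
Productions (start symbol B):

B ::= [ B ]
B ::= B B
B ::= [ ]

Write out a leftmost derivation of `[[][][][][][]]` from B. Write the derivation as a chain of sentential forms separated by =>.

B => [B] => [BB] => [BBB] => [[]BB] => [[]BBB] => [[]BBBB] => [[]BBBBB] => [[][]BBBB] => [[][][]BBB] => [[][][][]BB] => [[][][][][]B] => [[][][][][][]]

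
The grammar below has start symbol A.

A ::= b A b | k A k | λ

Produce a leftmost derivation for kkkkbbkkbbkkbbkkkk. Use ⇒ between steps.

A ⇒ kAk   [A ::= k A k]
kAk ⇒ kkAkk   [A ::= k A k]
kkAkk ⇒ kkkAkkk   [A ::= k A k]
kkkAkkk ⇒ kkkkAkkkk   [A ::= k A k]
kkkkAkkkk ⇒ kkkkbAbkkkk   [A ::= b A b]
kkkkbAbkkkk ⇒ kkkkbbAbbkkkk   [A ::= b A b]
kkkkbbAbbkkkk ⇒ kkkkbbkAkbbkkkk   [A ::= k A k]
kkkkbbkAkbbkkkk ⇒ kkkkbbkkAkkbbkkkk   [A ::= k A k]
kkkkbbkkAkkbbkkkk ⇒ kkkkbbkkbAbkkbbkkkk   [A ::= b A b]
kkkkbbkkbAbkkbbkkkk ⇒ kkkkbbkkbbkkbbkkkk   [A ::= λ]

A ⇒ kAk ⇒ kkAkk ⇒ kkkAkkk ⇒ kkkkAkkkk ⇒ kkkkbAbkkkk ⇒ kkkkbbAbbkkkk ⇒ kkkkbbkAkbbkkkk ⇒ kkkkbbkkAkkbbkkkk ⇒ kkkkbbkkbAbkkbbkkkk ⇒ kkkkbbkkbbkkbbkkkk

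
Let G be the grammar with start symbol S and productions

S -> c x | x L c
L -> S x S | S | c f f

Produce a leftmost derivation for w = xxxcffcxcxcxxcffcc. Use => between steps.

S => xLc => xSxSc => xxLcxSc => xxSxScxSc => xxxLcxScxSc => xxxcffcxScxSc => xxxcffcxcxcxSc => xxxcffcxcxcxxLcc => xxxcffcxcxcxxcffcc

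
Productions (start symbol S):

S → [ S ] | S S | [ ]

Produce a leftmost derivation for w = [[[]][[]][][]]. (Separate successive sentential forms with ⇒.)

S⇒[S]⇒[SS]⇒[[S]S]⇒[[[]]S]⇒[[[]]SS]⇒[[[]][S]S]⇒[[[]][[]]S]⇒[[[]][[]]SS]⇒[[[]][[]][]S]⇒[[[]][[]][][]]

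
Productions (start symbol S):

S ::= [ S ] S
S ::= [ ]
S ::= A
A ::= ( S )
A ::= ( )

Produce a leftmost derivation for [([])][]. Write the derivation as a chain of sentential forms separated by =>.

S=>[S]S=>[A]S=>[(S)]S=>[([])]S=>[([])][]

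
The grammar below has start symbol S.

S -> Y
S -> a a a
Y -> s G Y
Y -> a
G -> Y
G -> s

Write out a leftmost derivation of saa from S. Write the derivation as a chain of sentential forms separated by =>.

S => Y   [S -> Y]
Y => sGY   [Y -> s G Y]
sGY => sYY   [G -> Y]
sYY => saY   [Y -> a]
saY => saa   [Y -> a]

S => Y => sGY => sYY => saY => saa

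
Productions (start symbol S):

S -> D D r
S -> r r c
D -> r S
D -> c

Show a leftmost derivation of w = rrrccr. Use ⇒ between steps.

S ⇒ DDr ⇒ rSDr ⇒ rrrcDr ⇒ rrrccr

S ⇒ DDr   [S -> D D r]
DDr ⇒ rSDr   [D -> r S]
rSDr ⇒ rrrcDr   [S -> r r c]
rrrcDr ⇒ rrrccr   [D -> c]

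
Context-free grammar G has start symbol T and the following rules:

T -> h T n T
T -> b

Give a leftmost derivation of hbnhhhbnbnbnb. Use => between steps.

T => hTnT   [T -> h T n T]
hTnT => hbnT   [T -> b]
hbnT => hbnhTnT   [T -> h T n T]
hbnhTnT => hbnhhTnTnT   [T -> h T n T]
hbnhhTnTnT => hbnhhhTnTnTnT   [T -> h T n T]
hbnhhhTnTnTnT => hbnhhhbnTnTnT   [T -> b]
hbnhhhbnTnTnT => hbnhhhbnbnTnT   [T -> b]
hbnhhhbnbnTnT => hbnhhhbnbnbnT   [T -> b]
hbnhhhbnbnbnT => hbnhhhbnbnbnb   [T -> b]

T => hTnT => hbnT => hbnhTnT => hbnhhTnTnT => hbnhhhTnTnTnT => hbnhhhbnTnTnT => hbnhhhbnbnTnT => hbnhhhbnbnbnT => hbnhhhbnbnbnb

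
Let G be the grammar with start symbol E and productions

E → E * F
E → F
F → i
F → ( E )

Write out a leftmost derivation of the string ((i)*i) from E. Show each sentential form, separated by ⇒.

E ⇒ F   [E → F]
F ⇒ (E)   [F → ( E )]
(E) ⇒ (E*F)   [E → E * F]
(E*F) ⇒ (F*F)   [E → F]
(F*F) ⇒ ((E)*F)   [F → ( E )]
((E)*F) ⇒ ((F)*F)   [E → F]
((F)*F) ⇒ ((i)*F)   [F → i]
((i)*F) ⇒ ((i)*i)   [F → i]

E⇒F⇒(E)⇒(E*F)⇒(F*F)⇒((E)*F)⇒((F)*F)⇒((i)*F)⇒((i)*i)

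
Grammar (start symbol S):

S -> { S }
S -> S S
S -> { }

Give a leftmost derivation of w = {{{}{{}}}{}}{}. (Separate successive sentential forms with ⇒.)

S ⇒ SS   [S -> S S]
SS ⇒ {S}S   [S -> { S }]
{S}S ⇒ {SS}S   [S -> S S]
{SS}S ⇒ {{S}S}S   [S -> { S }]
{{S}S}S ⇒ {{SS}S}S   [S -> S S]
{{SS}S}S ⇒ {{{}S}S}S   [S -> { }]
{{{}S}S}S ⇒ {{{}{S}}S}S   [S -> { S }]
{{{}{S}}S}S ⇒ {{{}{{}}}S}S   [S -> { }]
{{{}{{}}}S}S ⇒ {{{}{{}}}{}}S   [S -> { }]
{{{}{{}}}{}}S ⇒ {{{}{{}}}{}}{}   [S -> { }]

S ⇒ SS ⇒ {S}S ⇒ {SS}S ⇒ {{S}S}S ⇒ {{SS}S}S ⇒ {{{}S}S}S ⇒ {{{}{S}}S}S ⇒ {{{}{{}}}S}S ⇒ {{{}{{}}}{}}S ⇒ {{{}{{}}}{}}{}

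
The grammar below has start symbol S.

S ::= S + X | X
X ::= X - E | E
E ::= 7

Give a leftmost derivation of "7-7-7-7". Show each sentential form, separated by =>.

S=>X=>X-E=>X-E-E=>X-E-E-E=>E-E-E-E=>7-E-E-E=>7-7-E-E=>7-7-7-E=>7-7-7-7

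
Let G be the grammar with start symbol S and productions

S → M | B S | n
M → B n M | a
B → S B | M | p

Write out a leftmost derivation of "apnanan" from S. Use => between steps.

S => BS => MS => BnMS => MnMS => BnMnMS => SBnMnMS => MBnMnMS => aBnMnMS => apnMnMS => apnanMS => apnanaS => apnanan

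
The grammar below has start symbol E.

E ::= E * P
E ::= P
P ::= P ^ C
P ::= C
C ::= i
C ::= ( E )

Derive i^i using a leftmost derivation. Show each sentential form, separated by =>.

E => P   [E ::= P]
P => P^C   [P ::= P ^ C]
P^C => C^C   [P ::= C]
C^C => i^C   [C ::= i]
i^C => i^i   [C ::= i]

E => P => P^C => C^C => i^C => i^i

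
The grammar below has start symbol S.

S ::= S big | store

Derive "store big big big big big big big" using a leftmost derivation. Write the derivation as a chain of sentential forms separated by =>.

S => S big   [S ::= S big]
S big => S big big   [S ::= S big]
S big big => S big big big   [S ::= S big]
S big big big => S big big big big   [S ::= S big]
S big big big big => S big big big big big   [S ::= S big]
S big big big big big => S big big big big big big   [S ::= S big]
S big big big big big big => S big big big big big big big   [S ::= S big]
S big big big big big big big => store big big big big big big big   [S ::= store]

S => S big => S big big => S big big big => S big big big big => S big big big big big => S big big big big big big => S big big big big big big big => store big big big big big big big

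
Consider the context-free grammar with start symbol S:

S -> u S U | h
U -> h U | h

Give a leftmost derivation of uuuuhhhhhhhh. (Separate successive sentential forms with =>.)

S => uSU   [S -> u S U]
uSU => uuSUU   [S -> u S U]
uuSUU => uuuSUUU   [S -> u S U]
uuuSUUU => uuuuSUUUU   [S -> u S U]
uuuuSUUUU => uuuuhUUUU   [S -> h]
uuuuhUUUU => uuuuhhUUUU   [U -> h U]
uuuuhhUUUU => uuuuhhhUUUU   [U -> h U]
uuuuhhhUUUU => uuuuhhhhUUUU   [U -> h U]
uuuuhhhhUUUU => uuuuhhhhhUUU   [U -> h]
uuuuhhhhhUUU => uuuuhhhhhhUU   [U -> h]
uuuuhhhhhhUU => uuuuhhhhhhhU   [U -> h]
uuuuhhhhhhhU => uuuuhhhhhhhh   [U -> h]

S => uSU => uuSUU => uuuSUUU => uuuuSUUUU => uuuuhUUUU => uuuuhhUUUU => uuuuhhhUUUU => uuuuhhhhUUUU => uuuuhhhhhUUU => uuuuhhhhhhUU => uuuuhhhhhhhU => uuuuhhhhhhhh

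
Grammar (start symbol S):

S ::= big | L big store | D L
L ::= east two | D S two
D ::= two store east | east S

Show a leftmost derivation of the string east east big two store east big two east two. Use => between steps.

S => D L => east S L => east D L L => east east S L L => east east big L L => east east big D S two L => east east big two store east S two L => east east big two store east big two L => east east big two store east big two east two

S => D L   [S ::= D L]
D L => east S L   [D ::= east S]
east S L => east D L L   [S ::= D L]
east D L L => east east S L L   [D ::= east S]
east east S L L => east east big L L   [S ::= big]
east east big L L => east east big D S two L   [L ::= D S two]
east east big D S two L => east east big two store east S two L   [D ::= two store east]
east east big two store east S two L => east east big two store east big two L   [S ::= big]
east east big two store east big two L => east east big two store east big two east two   [L ::= east two]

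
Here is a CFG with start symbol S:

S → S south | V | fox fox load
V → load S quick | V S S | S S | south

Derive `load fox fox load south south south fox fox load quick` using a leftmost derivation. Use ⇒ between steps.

S ⇒ V ⇒ load S quick ⇒ load V quick ⇒ load S S quick ⇒ load S south S quick ⇒ load S south south S quick ⇒ load S south south south S quick ⇒ load fox fox load south south south S quick ⇒ load fox fox load south south south fox fox load quick

S ⇒ V   [S → V]
V ⇒ load S quick   [V → load S quick]
load S quick ⇒ load V quick   [S → V]
load V quick ⇒ load S S quick   [V → S S]
load S S quick ⇒ load S south S quick   [S → S south]
load S south S quick ⇒ load S south south S quick   [S → S south]
load S south south S quick ⇒ load S south south south S quick   [S → S south]
load S south south south S quick ⇒ load fox fox load south south south S quick   [S → fox fox load]
load fox fox load south south south S quick ⇒ load fox fox load south south south fox fox load quick   [S → fox fox load]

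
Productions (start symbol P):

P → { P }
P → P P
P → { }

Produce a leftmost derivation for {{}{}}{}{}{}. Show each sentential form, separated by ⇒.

P ⇒ PP ⇒ PPP ⇒ PPPP ⇒ {P}PPP ⇒ {PP}PPP ⇒ {{}P}PPP ⇒ {{}{}}PPP ⇒ {{}{}}{}PP ⇒ {{}{}}{}{}P ⇒ {{}{}}{}{}{}

P ⇒ PP   [P → P P]
PP ⇒ PPP   [P → P P]
PPP ⇒ PPPP   [P → P P]
PPPP ⇒ {P}PPP   [P → { P }]
{P}PPP ⇒ {PP}PPP   [P → P P]
{PP}PPP ⇒ {{}P}PPP   [P → { }]
{{}P}PPP ⇒ {{}{}}PPP   [P → { }]
{{}{}}PPP ⇒ {{}{}}{}PP   [P → { }]
{{}{}}{}PP ⇒ {{}{}}{}{}P   [P → { }]
{{}{}}{}{}P ⇒ {{}{}}{}{}{}   [P → { }]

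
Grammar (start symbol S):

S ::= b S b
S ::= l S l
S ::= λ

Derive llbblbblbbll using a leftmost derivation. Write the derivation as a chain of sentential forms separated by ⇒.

S ⇒ lSl   [S ::= l S l]
lSl ⇒ llSll   [S ::= l S l]
llSll ⇒ llbSbll   [S ::= b S b]
llbSbll ⇒ llbbSbbll   [S ::= b S b]
llbbSbbll ⇒ llbblSlbbll   [S ::= l S l]
llbblSlbbll ⇒ llbblbSblbbll   [S ::= b S b]
llbblbSblbbll ⇒ llbblbblbbll   [S ::= λ]

S ⇒ lSl ⇒ llSll ⇒ llbSbll ⇒ llbbSbbll ⇒ llbblSlbbll ⇒ llbblbSblbbll ⇒ llbblbblbbll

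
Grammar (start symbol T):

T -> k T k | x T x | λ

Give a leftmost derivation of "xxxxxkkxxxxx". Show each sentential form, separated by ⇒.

T ⇒ xTx   [T -> x T x]
xTx ⇒ xxTxx   [T -> x T x]
xxTxx ⇒ xxxTxxx   [T -> x T x]
xxxTxxx ⇒ xxxxTxxxx   [T -> x T x]
xxxxTxxxx ⇒ xxxxxTxxxxx   [T -> x T x]
xxxxxTxxxxx ⇒ xxxxxkTkxxxxx   [T -> k T k]
xxxxxkTkxxxxx ⇒ xxxxxkkxxxxx   [T -> λ]

T⇒xTx⇒xxTxx⇒xxxTxxx⇒xxxxTxxxx⇒xxxxxTxxxxx⇒xxxxxkTkxxxxx⇒xxxxxkkxxxxx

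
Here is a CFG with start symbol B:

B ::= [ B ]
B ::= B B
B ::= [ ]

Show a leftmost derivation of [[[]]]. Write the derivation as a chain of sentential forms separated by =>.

B => [B] => [[B]] => [[[]]]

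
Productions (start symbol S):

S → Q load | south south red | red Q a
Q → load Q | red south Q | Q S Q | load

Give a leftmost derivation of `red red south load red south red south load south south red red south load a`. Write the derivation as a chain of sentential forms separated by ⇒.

S ⇒ red Q a ⇒ red red south Q a ⇒ red red south load Q a ⇒ red red south load red south Q a ⇒ red red south load red south red south Q a ⇒ red red south load red south red south Q S Q a ⇒ red red south load red south red south load S Q a ⇒ red red south load red south red south load south south red Q a ⇒ red red south load red south red south load south south red red south Q a ⇒ red red south load red south red south load south south red red south load a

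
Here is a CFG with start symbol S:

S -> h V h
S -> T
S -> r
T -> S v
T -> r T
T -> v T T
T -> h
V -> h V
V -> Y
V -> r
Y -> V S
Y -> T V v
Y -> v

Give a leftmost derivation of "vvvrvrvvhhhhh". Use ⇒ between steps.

S ⇒ T ⇒ vTT ⇒ vvTTT ⇒ vvvTTTT ⇒ vvvrTTTT ⇒ vvvrvTTTTT ⇒ vvvrvSvTTTT ⇒ vvvrvrvTTTT ⇒ vvvrvrvvTTTTT ⇒ vvvrvrvvhTTTT ⇒ vvvrvrvvhhTTT ⇒ vvvrvrvvhhhTT ⇒ vvvrvrvvhhhhT ⇒ vvvrvrvvhhhhh

S ⇒ T   [S -> T]
T ⇒ vTT   [T -> v T T]
vTT ⇒ vvTTT   [T -> v T T]
vvTTT ⇒ vvvTTTT   [T -> v T T]
vvvTTTT ⇒ vvvrTTTT   [T -> r T]
vvvrTTTT ⇒ vvvrvTTTTT   [T -> v T T]
vvvrvTTTTT ⇒ vvvrvSvTTTT   [T -> S v]
vvvrvSvTTTT ⇒ vvvrvrvTTTT   [S -> r]
vvvrvrvTTTT ⇒ vvvrvrvvTTTTT   [T -> v T T]
vvvrvrvvTTTTT ⇒ vvvrvrvvhTTTT   [T -> h]
vvvrvrvvhTTTT ⇒ vvvrvrvvhhTTT   [T -> h]
vvvrvrvvhhTTT ⇒ vvvrvrvvhhhTT   [T -> h]
vvvrvrvvhhhTT ⇒ vvvrvrvvhhhhT   [T -> h]
vvvrvrvvhhhhT ⇒ vvvrvrvvhhhhh   [T -> h]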